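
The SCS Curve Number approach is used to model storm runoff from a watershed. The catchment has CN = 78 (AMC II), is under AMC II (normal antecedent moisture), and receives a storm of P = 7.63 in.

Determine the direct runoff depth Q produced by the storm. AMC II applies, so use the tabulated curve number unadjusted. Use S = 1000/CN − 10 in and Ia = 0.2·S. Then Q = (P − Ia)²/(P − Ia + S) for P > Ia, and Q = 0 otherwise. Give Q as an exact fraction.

AMC II — tabulated CN = 78 applies directly.
Retention S: 1000/CN − 10 with CN=78.000 → S = 110/39 ≈ 2.821 in
Ia = 0.2·(110/39) = 22/39 in ≈ 0.564 in
P − Ia = 7.630 − 0.564 = 27557/3900 ≈ 7.066 in (> 0, runoff occurs)
Runoff Q = (P−Ia)²/(P−Ia+S) = (7.066)²/(7.066+2.821) = 759388249/150372300 ≈ 5.050 in

Q = 759388249/150372300 in ≈ 5.050 in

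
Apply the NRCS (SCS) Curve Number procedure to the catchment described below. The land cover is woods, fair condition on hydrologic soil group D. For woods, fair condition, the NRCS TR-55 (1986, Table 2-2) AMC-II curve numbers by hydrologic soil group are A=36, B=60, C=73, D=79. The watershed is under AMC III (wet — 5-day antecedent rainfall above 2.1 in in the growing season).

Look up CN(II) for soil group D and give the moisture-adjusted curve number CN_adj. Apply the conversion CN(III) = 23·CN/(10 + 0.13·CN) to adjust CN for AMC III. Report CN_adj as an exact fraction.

NRCS table: woods, fair condition, soil group D → CN(II) = 79
Adjust CN=79 to AMC III: 23·79/(10 + 0.13·79) → 1817 ÷ (2027/100) = 181700/2027 ≈ 89.640

CN_adj = 181700/2027 ≈ 89.640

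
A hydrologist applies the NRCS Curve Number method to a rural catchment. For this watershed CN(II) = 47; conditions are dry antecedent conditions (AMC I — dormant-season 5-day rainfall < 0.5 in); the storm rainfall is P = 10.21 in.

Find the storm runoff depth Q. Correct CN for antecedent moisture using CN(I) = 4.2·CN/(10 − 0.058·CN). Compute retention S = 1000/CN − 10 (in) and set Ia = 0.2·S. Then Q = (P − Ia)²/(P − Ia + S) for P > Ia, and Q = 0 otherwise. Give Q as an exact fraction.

Dry (AMC I): CN(I) = 4.2·47/(10 − 0.058·47) = (987/5)/(3637/500) = 98700/3637 ≈ 27.138
Retention S: 1000/CN − 10 with CN=27.138 → S = 26500/987 ≈ 26.849 in
Ia = 0.2·(26500/987) = 5300/987 in ≈ 5.370 in
Excess rainfall: 10.210 − 5.370 = 4.840 in; P > Ia so Q > 0
Q: (477727/98700)² ÷ (3127727/98700) = 228223086529/308706654900 in (≈ 0.739 in)

Q = 228223086529/308706654900 in ≈ 0.739 in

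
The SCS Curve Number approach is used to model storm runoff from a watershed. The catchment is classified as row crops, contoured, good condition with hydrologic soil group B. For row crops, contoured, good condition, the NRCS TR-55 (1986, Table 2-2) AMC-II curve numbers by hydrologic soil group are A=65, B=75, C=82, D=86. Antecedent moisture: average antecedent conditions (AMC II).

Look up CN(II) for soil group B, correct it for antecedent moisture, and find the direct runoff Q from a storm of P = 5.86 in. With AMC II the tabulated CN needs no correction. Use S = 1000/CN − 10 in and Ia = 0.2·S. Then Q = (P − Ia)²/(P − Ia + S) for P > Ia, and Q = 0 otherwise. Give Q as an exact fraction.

Q = 606841/191850 in ≈ 3.163 in

NRCS table: row crops, contoured, good condition, soil group B → CN(II) = 75
AMC II — tabulated CN = 75 applies directly.
Retention S: 1000/CN − 10 with CN=75.000 → S = 10/3 ≈ 3.333 in
Ia = 0.2·(10/3) = 2/3 in ≈ 0.667 in
P − Ia = 5.860 − 0.667 = 779/150 ≈ 5.193 in (> 0, runoff occurs)
Runoff Q = (P−Ia)²/(P−Ia+S) = (5.193)²/(5.193+3.333) = 606841/191850 ≈ 3.163 in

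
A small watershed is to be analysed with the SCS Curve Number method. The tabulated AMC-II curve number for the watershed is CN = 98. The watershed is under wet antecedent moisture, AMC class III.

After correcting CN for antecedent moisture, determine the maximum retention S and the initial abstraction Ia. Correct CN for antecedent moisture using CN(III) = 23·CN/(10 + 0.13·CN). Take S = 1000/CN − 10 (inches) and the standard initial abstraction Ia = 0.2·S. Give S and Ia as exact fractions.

Wet (AMC III): CN(III) = 23·98/(10 + 0.13·98) = 2254/(1137/50) = 112700/1137 ≈ 99.120
Max retention: S = 1000/(112700/1137) − 10 = 100/1127 in (≈ 0.089 in)
Initial abstraction Ia = S/5 = (100/1127)/5 = 20/1127 ≈ 0.018 in

S = 100/1127 in ≈ 0.089 in; Ia = 20/1127 in ≈ 0.018 in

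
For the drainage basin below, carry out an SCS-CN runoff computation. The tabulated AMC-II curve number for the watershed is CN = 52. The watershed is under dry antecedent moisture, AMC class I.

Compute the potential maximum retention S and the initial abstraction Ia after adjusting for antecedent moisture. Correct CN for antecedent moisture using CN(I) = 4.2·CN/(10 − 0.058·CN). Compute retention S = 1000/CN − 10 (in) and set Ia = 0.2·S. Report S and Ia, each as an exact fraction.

Adjust CN=52 to AMC I: 4.2·52/(10 − 0.058·52) → (1092/5) ÷ (873/125) = 9100/291 ≈ 31.271
Retention S: 1000/CN − 10 with CN=31.271 → S = 2000/91 ≈ 21.978 in
Initial abstraction Ia = S/5 = (2000/91)/5 = 400/91 ≈ 4.396 in

S = 2000/91 in ≈ 21.978 in; Ia = 400/91 in ≈ 4.396 in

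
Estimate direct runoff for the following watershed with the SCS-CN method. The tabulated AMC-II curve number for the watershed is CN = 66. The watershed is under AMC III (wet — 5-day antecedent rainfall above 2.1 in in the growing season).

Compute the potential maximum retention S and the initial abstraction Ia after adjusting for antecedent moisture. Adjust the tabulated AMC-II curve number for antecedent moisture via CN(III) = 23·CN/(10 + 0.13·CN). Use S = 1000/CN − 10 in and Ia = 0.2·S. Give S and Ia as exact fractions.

Wet (AMC III): CN(III) = 23·66/(10 + 0.13·66) = 1518/(929/50) = 75900/929 ≈ 81.701
Retention S: 1000/CN − 10 with CN=81.701 → S = 1700/759 ≈ 2.240 in
Initial abstraction Ia = S/5 = (1700/759)/5 = 340/759 ≈ 0.448 in

S = 1700/759 in ≈ 2.240 in; Ia = 340/759 in ≈ 0.448 in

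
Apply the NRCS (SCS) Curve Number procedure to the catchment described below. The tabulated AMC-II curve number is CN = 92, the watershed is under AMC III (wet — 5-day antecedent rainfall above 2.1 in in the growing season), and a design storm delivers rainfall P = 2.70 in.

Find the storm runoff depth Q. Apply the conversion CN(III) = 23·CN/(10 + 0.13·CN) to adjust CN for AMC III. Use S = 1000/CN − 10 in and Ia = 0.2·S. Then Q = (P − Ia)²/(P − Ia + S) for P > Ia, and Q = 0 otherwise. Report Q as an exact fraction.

Q = 192737689/84021070 in ≈ 2.294 in

Adjust CN=92 to AMC III: 23·92/(10 + 0.13·92) → 2116 ÷ (549/25) = 52900/549 ≈ 96.357
Retention S: 1000/CN − 10 with CN=96.357 → S = 200/529 ≈ 0.378 in
Ia = 0.2·(200/529) = 40/529 in ≈ 0.076 in
P − Ia = 2.700 − 0.076 = 13883/5290 ≈ 2.624 in (> 0, runoff occurs)
Q: (13883/5290)² ÷ (15883/5290) = 192737689/84021070 in (≈ 2.294 in)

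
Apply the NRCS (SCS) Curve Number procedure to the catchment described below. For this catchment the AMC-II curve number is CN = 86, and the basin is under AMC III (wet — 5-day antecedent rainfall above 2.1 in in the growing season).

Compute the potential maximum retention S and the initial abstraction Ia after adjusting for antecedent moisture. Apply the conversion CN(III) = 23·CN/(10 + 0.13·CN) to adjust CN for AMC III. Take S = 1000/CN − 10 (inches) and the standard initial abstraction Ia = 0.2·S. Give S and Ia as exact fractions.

S = 700/989 in ≈ 0.708 in; Ia = 140/989 in ≈ 0.142 in

Adjust CN=86 to AMC III: 23·86/(10 + 0.13·86) → 1978 ÷ (1059/50) = 98900/1059 ≈ 93.390
S = 1000/(98900/1059) − 10 = 700/989 in ≈ 0.708 in
Ia = 0.2S: 0.2·0.708 = 0.142 in (exactly 140/989)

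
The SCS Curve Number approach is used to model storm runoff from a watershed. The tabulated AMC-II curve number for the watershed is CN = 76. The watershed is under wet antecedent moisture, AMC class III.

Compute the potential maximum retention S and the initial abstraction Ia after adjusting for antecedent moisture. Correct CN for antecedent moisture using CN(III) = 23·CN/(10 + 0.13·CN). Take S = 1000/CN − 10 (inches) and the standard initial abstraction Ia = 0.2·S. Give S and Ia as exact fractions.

S = 600/437 in ≈ 1.373 in; Ia = 120/437 in ≈ 0.275 in

Wet (AMC III): CN(III) = 23·76/(10 + 0.13·76) = 1748/(497/25) = 43700/497 ≈ 87.928
Max retention: S = 1000/(43700/497) − 10 = 600/437 in (≈ 1.373 in)
Initial abstraction Ia = S/5 = (600/437)/5 = 120/437 ≈ 0.275 in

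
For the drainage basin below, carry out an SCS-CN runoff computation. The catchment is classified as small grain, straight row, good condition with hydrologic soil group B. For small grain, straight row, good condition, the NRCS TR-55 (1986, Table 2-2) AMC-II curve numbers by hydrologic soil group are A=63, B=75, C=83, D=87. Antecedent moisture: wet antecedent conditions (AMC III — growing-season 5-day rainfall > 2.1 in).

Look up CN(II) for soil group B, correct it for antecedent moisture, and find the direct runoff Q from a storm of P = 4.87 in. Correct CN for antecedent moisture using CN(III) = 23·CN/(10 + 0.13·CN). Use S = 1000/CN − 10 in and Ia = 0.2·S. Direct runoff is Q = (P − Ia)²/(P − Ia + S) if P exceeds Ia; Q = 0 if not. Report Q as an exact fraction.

NRCS table: small grain, straight row, good condition, soil group B → CN(II) = 75
Adjust CN=75 to AMC III: 23·75/(10 + 0.13·75) → 1725 ÷ (79/4) = 6900/79 ≈ 87.342
Retention S: 1000/CN − 10 with CN=87.342 → S = 100/69 ≈ 1.449 in
Ia = 0.2·(100/69) = 20/69 in ≈ 0.290 in
Excess rainfall: 4.870 − 0.290 = 4.580 in; P > Ia so Q > 0
Runoff Q = (P−Ia)²/(P−Ia+S) = (4.580)²/(4.580+1.449) = 998749609/287060700 ≈ 3.479 in

Q = 998749609/287060700 in ≈ 3.479 in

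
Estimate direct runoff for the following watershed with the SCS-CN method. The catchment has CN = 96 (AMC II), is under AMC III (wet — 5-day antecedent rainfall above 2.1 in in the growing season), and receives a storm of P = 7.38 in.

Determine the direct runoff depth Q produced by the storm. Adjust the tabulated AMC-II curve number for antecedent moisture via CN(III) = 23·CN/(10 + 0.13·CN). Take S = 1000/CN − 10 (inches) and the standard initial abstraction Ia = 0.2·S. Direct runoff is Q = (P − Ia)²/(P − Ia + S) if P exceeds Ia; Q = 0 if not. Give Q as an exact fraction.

Q = 320956448/44782725 in ≈ 7.167 in

Wet (AMC III): CN(III) = 23·96/(10 + 0.13·96) = 2208/(562/25) = 27600/281 ≈ 98.221
Retention S: 1000/CN − 10 with CN=98.221 → S = 25/138 ≈ 0.181 in
Initial abstraction Ia = S/5 = (25/138)/5 = 5/138 ≈ 0.036 in
P − Ia = 7.380 − 0.036 = 12668/1725 ≈ 7.344 in (> 0, runoff occurs)
Q = (12668/1725)²/((12668/1725) + 25/138) = (160478224/2975625)/(25961/3450) = 320956448/44782725 in ≈ 7.167 in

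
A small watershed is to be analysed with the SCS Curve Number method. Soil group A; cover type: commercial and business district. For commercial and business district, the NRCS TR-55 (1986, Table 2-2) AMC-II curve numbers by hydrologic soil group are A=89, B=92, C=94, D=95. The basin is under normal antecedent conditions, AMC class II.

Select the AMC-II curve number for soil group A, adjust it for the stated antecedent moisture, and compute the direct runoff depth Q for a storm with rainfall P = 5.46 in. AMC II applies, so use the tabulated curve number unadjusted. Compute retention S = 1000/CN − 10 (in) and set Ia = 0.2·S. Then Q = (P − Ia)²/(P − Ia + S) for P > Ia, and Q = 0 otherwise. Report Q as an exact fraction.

NRCS table: commercial and business district, soil group A → CN(II) = 89
Average conditions: CN = 89 (no AMC adjustment).
Retention S: 1000/CN − 10 with CN=89.000 → S = 110/89 ≈ 1.236 in
Ia = 0.2·(110/89) = 22/89 in ≈ 0.247 in
Excess rainfall: 5.460 − 0.247 = 5.213 in; P > Ia so Q > 0
Q = (23197/4450)²/((23197/4450) + 110/89) = (538100809/19802500)/(28697/4450) = 538100809/127701650 in ≈ 4.214 in

Q = 538100809/127701650 in ≈ 4.214 in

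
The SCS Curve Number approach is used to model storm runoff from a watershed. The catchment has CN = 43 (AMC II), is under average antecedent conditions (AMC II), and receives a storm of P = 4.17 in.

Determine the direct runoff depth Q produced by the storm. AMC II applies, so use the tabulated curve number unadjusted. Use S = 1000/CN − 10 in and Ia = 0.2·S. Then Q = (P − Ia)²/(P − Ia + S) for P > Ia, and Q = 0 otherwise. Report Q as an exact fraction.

CN(II) = 43; AMC II needs no correction.
Retention S: 1000/CN − 10 with CN=43.000 → S = 570/43 ≈ 13.256 in
Ia = 0.2S: 0.2·13.256 = 2.651 in (exactly 114/43)
P − Ia = 4.170 − 2.651 = 6531/4300 ≈ 1.519 in (> 0, runoff occurs)
Runoff Q = (P−Ia)²/(P−Ia+S) = (1.519)²/(1.519+13.256) = 4739329/30353700 ≈ 0.156 in

Q = 4739329/30353700 in ≈ 0.156 in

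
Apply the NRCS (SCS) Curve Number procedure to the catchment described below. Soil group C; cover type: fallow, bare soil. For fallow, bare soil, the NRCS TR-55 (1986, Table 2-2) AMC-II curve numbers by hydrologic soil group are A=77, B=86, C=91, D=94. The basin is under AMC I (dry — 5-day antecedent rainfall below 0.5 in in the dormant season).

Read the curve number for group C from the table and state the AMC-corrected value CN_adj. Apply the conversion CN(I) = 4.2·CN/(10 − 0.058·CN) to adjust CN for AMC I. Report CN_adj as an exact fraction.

NRCS table: fallow, bare soil, soil group C → CN(II) = 91
CN(I) from CN(II)=91: (4.2·91)/(10 − 0.058·91) = 63700/787 ≈ 80.940

CN_adj = 63700/787 ≈ 80.940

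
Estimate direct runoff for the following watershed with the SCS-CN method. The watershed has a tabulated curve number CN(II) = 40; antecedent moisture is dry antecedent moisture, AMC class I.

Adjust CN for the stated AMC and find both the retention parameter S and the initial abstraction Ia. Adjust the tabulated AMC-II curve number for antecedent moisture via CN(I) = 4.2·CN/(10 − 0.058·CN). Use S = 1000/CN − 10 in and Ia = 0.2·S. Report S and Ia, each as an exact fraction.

Adjust CN=40 to AMC I: 4.2·40/(10 − 0.058·40) → 168 ÷ (192/25) = 175/8 ≈ 21.875
S = 1000/(175/8) − 10 = 250/7 in ≈ 35.714 in
Ia = 0.2·(250/7) = 50/7 in ≈ 7.143 in

S = 250/7 in ≈ 35.714 in; Ia = 50/7 in ≈ 7.143 in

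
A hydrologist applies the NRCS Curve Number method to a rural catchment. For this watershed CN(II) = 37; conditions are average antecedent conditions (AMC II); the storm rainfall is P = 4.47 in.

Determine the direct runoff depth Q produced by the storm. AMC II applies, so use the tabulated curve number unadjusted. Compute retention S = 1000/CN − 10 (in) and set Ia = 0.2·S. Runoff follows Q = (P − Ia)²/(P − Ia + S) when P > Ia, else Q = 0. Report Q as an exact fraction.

AMC II — tabulated CN = 37 applies directly.
Max retention: S = 1000/37 − 10 = 630/37 in (≈ 17.027 in)
Ia = 0.2·(630/37) = 126/37 in ≈ 3.405 in
P − Ia = 4.470 − 3.405 = 3939/3700 ≈ 1.065 in (> 0, runoff occurs)
Q = (3939/3700)²/((3939/3700) + 630/37) = (15515721/13690000)/(66939/3700) = 5171907/82558100 in ≈ 0.063 in

Q = 5171907/82558100 in ≈ 0.063 in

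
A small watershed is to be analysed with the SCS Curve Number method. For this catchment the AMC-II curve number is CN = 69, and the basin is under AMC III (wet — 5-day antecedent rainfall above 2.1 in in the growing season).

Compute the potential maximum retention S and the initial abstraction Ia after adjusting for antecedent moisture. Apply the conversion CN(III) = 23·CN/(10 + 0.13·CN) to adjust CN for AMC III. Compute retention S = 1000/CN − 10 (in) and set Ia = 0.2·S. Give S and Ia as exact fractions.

S = 3100/1587 in ≈ 1.953 in; Ia = 620/1587 in ≈ 0.391 in

CN(III) from CN(II)=69: (23·69)/(10 + 0.13·69) = 158700/1897 ≈ 83.658
Retention S: 1000/CN − 10 with CN=83.658 → S = 3100/1587 ≈ 1.953 in
Initial abstraction Ia = S/5 = (3100/1587)/5 = 620/1587 ≈ 0.391 in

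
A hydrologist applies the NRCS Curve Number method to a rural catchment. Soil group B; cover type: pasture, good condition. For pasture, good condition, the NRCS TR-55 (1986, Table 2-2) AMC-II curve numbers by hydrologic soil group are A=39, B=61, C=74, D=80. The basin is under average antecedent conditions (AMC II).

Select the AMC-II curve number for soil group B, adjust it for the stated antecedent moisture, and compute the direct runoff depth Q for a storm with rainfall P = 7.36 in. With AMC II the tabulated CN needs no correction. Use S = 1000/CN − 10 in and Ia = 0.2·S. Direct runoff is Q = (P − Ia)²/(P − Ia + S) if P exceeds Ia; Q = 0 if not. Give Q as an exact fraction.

Q = 21501769/7252900 in ≈ 2.965 in

NRCS table: pasture, good condition, soil group B → CN(II) = 61
Average conditions: CN = 61 (no AMC adjustment).
Max retention: S = 1000/61 − 10 = 390/61 in (≈ 6.393 in)
Ia = 0.2·(390/61) = 78/61 in ≈ 1.279 in
Excess rainfall: 7.360 − 1.279 = 6.081 in; P > Ia so Q > 0
Q: (9274/1525)² ÷ (19024/1525) = 21501769/7252900 in (≈ 2.965 in)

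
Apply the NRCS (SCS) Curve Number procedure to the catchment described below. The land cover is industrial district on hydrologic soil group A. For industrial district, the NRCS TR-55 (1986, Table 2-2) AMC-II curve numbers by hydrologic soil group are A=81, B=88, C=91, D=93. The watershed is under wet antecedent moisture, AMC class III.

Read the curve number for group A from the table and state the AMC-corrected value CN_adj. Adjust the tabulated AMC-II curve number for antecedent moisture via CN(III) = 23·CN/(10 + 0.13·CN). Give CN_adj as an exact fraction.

CN_adj = 186300/2053 ≈ 90.745

NRCS table: industrial district, soil group A → CN(II) = 81
Wet (AMC III): CN(III) = 23·81/(10 + 0.13·81) = 1863/(2053/100) = 186300/2053 ≈ 90.745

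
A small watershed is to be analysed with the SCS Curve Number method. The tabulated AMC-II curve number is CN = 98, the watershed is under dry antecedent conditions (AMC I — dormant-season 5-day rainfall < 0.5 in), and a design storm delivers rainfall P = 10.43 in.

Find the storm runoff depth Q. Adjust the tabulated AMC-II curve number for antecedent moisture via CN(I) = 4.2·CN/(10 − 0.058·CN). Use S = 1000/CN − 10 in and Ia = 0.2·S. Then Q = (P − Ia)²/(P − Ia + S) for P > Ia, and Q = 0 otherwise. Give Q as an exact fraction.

Adjust CN=98 to AMC I: 4.2·98/(10 − 0.058·98) → (2058/5) ÷ (1079/250) = 102900/1079 ≈ 95.366
S = 1000/(102900/1079) − 10 = 500/1029 in ≈ 0.486 in
Initial abstraction Ia = S/5 = (500/1029)/5 = 100/1029 ≈ 0.097 in
Excess rainfall: 10.430 − 0.097 = 10.333 in; P > Ia so Q > 0
Q: (1063247/102900)² ÷ (1113247/102900) = 1130494183009/114553116300 in (≈ 9.869 in)

Q = 1130494183009/114553116300 in ≈ 9.869 in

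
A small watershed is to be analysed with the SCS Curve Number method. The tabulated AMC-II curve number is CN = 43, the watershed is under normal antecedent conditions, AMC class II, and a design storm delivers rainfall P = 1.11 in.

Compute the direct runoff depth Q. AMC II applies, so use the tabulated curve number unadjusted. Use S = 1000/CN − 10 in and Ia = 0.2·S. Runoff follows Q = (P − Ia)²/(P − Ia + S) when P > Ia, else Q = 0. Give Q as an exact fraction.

CN(II) = 43; AMC II needs no correction.
Retention S: 1000/CN − 10 with CN=43.000 → S = 570/43 ≈ 13.256 in
Ia = 0.2S: 0.2·13.256 = 2.651 in (exactly 114/43)
P = 1.110 ≤ Ia = 2.651 in: entire storm abstracted, Q = 0.

Q = 0 in ≈ 0.000 in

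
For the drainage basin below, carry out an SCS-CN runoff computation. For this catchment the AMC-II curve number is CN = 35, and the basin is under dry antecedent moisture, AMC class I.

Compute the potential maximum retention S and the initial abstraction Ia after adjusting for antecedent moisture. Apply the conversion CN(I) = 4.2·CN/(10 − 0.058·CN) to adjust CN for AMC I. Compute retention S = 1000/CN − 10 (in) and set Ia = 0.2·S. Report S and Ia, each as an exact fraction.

S = 6500/147 in ≈ 44.218 in; Ia = 1300/147 in ≈ 8.844 in

Adjust CN=35 to AMC I: 4.2·35/(10 − 0.058·35) → 147 ÷ (797/100) = 14700/797 ≈ 18.444
S = 1000/(14700/797) − 10 = 6500/147 in ≈ 44.218 in
Initial abstraction Ia = S/5 = (6500/147)/5 = 1300/147 ≈ 8.844 in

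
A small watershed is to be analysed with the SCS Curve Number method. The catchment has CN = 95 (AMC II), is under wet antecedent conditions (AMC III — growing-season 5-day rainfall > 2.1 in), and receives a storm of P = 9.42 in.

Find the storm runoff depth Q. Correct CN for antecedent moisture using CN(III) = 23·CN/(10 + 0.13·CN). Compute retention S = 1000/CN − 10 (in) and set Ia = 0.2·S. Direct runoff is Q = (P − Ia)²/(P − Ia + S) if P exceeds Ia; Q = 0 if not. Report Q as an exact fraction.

Q = 41954099929/4584719950 in ≈ 9.151 in

Wet (AMC III): CN(III) = 23·95/(10 + 0.13·95) = 2185/(447/20) = 43700/447 ≈ 97.763
Max retention: S = 1000/(43700/447) − 10 = 100/437 in (≈ 0.229 in)
Ia = 0.2S: 0.2·0.229 = 0.046 in (exactly 20/437)
P − Ia = 9.420 − 0.046 = 204827/21850 ≈ 9.374 in (> 0, runoff occurs)
Runoff Q = (P−Ia)²/(P−Ia+S) = (9.374)²/(9.374+0.229) = 41954099929/4584719950 ≈ 9.151 in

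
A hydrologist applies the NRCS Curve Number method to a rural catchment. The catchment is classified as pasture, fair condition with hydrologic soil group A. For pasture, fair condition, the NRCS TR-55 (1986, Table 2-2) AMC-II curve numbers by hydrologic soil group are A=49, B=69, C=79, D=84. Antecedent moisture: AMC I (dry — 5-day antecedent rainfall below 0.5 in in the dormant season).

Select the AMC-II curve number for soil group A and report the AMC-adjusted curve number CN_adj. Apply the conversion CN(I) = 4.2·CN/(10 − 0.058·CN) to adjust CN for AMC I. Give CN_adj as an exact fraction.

NRCS table: pasture, fair condition, soil group A → CN(II) = 49
Adjust CN=49 to AMC I: 4.2·49/(10 − 0.058·49) → (1029/5) ÷ (3579/500) = 34300/1193 ≈ 28.751

CN_adj = 34300/1193 ≈ 28.751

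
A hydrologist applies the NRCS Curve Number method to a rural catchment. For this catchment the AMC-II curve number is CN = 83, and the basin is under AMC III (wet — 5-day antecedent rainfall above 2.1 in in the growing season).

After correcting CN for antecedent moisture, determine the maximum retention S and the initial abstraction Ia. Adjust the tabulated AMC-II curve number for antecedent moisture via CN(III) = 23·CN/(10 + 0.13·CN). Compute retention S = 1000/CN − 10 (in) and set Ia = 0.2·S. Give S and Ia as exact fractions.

CN(III) from CN(II)=83: (23·83)/(10 + 0.13·83) = 190900/2079 ≈ 91.823
Retention S: 1000/CN − 10 with CN=91.823 → S = 1700/1909 ≈ 0.891 in
Initial abstraction Ia = S/5 = (1700/1909)/5 = 340/1909 ≈ 0.178 in

S = 1700/1909 in ≈ 0.891 in; Ia = 340/1909 in ≈ 0.178 in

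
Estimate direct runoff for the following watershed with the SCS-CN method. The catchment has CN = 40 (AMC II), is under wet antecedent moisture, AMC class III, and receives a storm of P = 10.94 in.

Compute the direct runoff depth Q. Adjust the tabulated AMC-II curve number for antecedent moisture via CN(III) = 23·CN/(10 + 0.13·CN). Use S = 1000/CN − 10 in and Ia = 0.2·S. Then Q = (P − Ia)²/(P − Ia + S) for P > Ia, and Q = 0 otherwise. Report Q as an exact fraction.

Adjust CN=40 to AMC III: 23·40/(10 + 0.13·40) → 920 ÷ (76/5) = 1150/19 ≈ 60.526
Retention S: 1000/CN − 10 with CN=60.526 → S = 150/23 ≈ 6.522 in
Initial abstraction Ia = S/5 = (150/23)/5 = 30/23 ≈ 1.304 in
Since P=10.940 > Ia=1.304: effective rainfall P−Ia = 11081/1150 in
Runoff Q = (P−Ia)²/(P−Ia+S) = (9.636)²/(9.636+6.522) = 122788561/21368150 ≈ 5.746 in

Q = 122788561/21368150 in ≈ 5.746 in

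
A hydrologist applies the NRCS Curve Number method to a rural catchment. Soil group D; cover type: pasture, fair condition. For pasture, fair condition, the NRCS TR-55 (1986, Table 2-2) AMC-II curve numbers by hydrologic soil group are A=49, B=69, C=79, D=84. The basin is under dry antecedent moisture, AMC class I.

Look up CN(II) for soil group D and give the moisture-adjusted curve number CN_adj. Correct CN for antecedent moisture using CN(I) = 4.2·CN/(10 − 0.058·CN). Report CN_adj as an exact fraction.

CN_adj = 44100/641 ≈ 68.799

NRCS table: pasture, fair condition, soil group D → CN(II) = 84
Dry (AMC I): CN(I) = 4.2·84/(10 − 0.058·84) = (1764/5)/(641/125) = 44100/641 ≈ 68.799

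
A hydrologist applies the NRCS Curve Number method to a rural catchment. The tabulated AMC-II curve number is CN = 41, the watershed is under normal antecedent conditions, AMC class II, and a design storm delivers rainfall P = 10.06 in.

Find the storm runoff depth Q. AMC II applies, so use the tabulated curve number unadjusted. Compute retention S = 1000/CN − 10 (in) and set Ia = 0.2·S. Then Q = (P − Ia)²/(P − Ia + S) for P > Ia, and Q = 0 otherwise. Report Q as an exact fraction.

AMC II — tabulated CN = 41 applies directly.
Max retention: S = 1000/41 − 10 = 590/41 in (≈ 14.390 in)
Initial abstraction Ia = S/5 = (590/41)/5 = 118/41 ≈ 2.878 in
Excess rainfall: 10.060 − 2.878 = 7.182 in; P > Ia so Q > 0
Q = (14723/2050)²/((14723/2050) + 590/41) = (216766729/4202500)/(44223/2050) = 216766729/90657150 in ≈ 2.391 in

Q = 216766729/90657150 in ≈ 2.391 in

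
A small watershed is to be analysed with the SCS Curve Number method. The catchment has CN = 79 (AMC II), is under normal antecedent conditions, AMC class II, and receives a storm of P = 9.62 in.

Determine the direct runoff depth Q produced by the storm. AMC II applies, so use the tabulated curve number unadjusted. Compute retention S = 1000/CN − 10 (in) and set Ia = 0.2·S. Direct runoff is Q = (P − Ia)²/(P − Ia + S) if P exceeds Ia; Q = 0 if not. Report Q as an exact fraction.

Q = 1288738201/183276050 in ≈ 7.032 in

CN(II) = 79; AMC II needs no correction.
Retention S: 1000/CN − 10 with CN=79.000 → S = 210/79 ≈ 2.658 in
Ia = 0.2·(210/79) = 42/79 in ≈ 0.532 in
P − Ia = 9.620 − 0.532 = 35899/3950 ≈ 9.088 in (> 0, runoff occurs)
Q = (35899/3950)²/((35899/3950) + 210/79) = (1288738201/15602500)/(46399/3950) = 1288738201/183276050 in ≈ 7.032 in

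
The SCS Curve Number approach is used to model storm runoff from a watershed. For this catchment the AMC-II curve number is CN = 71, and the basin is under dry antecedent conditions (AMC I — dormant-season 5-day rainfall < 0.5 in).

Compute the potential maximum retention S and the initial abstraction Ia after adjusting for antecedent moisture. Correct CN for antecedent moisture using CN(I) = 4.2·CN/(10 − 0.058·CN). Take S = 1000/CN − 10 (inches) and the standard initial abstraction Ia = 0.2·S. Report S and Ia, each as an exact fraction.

CN(I) from CN(II)=71: (4.2·71)/(10 − 0.058·71) = 149100/2941 ≈ 50.697
Retention S: 1000/CN − 10 with CN=50.697 → S = 14500/1491 ≈ 9.725 in
Ia = 0.2·(14500/1491) = 2900/1491 in ≈ 1.945 in

S = 14500/1491 in ≈ 9.725 in; Ia = 2900/1491 in ≈ 1.945 in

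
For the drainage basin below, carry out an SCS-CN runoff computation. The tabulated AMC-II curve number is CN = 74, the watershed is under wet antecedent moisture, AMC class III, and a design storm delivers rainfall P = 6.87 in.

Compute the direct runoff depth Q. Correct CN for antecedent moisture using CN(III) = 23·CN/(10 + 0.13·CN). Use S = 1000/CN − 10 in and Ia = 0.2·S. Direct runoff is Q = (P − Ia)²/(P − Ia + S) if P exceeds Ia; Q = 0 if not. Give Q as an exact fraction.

Q = 312075297769/58603008700 in ≈ 5.325 in

CN(III) from CN(II)=74: (23·74)/(10 + 0.13·74) = 85100/981 ≈ 86.748
Retention S: 1000/CN − 10 with CN=86.748 → S = 1300/851 ≈ 1.528 in
Initial abstraction Ia = S/5 = (1300/851)/5 = 260/851 ≈ 0.306 in
P − Ia = 6.870 − 0.306 = 558637/85100 ≈ 6.564 in (> 0, runoff occurs)
Q: (558637/85100)² ÷ (688637/85100) = 312075297769/58603008700 in (≈ 5.325 in)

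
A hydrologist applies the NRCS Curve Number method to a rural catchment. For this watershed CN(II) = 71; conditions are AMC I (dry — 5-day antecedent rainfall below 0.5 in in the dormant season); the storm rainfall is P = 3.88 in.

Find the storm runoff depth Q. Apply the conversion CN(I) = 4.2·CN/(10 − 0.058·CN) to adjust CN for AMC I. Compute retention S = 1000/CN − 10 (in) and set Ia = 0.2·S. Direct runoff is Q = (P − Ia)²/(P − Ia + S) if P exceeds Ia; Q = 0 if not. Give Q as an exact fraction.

Dry (AMC I): CN(I) = 4.2·71/(10 − 0.058·71) = (1491/5)/(2941/500) = 149100/2941 ≈ 50.697
S = 1000/(149100/2941) − 10 = 14500/1491 in ≈ 9.725 in
Ia = 0.2S: 0.2·9.725 = 1.945 in (exactly 2900/1491)
Since P=3.880 > Ia=1.945: effective rainfall P−Ia = 72127/37275 in
Runoff Q = (P−Ia)²/(P−Ia+S) = (1.935)²/(1.935+9.725) = 5202304129/16200721425 ≈ 0.321 in

Q = 5202304129/16200721425 in ≈ 0.321 in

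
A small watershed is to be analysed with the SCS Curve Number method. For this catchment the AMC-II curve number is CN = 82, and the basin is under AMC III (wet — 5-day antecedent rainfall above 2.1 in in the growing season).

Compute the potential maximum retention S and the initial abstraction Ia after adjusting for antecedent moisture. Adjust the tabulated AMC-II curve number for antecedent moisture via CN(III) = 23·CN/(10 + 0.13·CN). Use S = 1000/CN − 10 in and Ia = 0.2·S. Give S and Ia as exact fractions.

Wet (AMC III): CN(III) = 23·82/(10 + 0.13·82) = 1886/(1033/50) = 94300/1033 ≈ 91.288
Max retention: S = 1000/(94300/1033) − 10 = 900/943 in (≈ 0.954 in)
Ia = 0.2·(900/943) = 180/943 in ≈ 0.191 in

S = 900/943 in ≈ 0.954 in; Ia = 180/943 in ≈ 0.191 in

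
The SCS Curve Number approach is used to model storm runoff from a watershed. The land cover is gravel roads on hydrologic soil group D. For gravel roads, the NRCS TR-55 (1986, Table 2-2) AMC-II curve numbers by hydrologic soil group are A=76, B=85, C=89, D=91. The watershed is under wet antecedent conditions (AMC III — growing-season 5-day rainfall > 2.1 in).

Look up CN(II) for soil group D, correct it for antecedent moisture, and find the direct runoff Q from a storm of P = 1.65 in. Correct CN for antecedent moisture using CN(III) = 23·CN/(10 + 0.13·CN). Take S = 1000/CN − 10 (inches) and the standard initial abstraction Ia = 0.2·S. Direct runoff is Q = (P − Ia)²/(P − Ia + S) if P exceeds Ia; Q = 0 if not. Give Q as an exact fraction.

NRCS table: gravel roads, soil group D → CN(II) = 91
CN(III) from CN(II)=91: (23·91)/(10 + 0.13·91) = 209300/2183 ≈ 95.877
Max retention: S = 1000/(209300/2183) − 10 = 900/2093 in (≈ 0.430 in)
Ia = 0.2·(900/2093) = 180/2093 in ≈ 0.086 in
Since P=1.650 > Ia=0.086: effective rainfall P−Ia = 65469/41860 in
Q: (65469/41860)² ÷ (83469/41860) = 1428729987/1164670780 in (≈ 1.227 in)

Q = 1428729987/1164670780 in ≈ 1.227 in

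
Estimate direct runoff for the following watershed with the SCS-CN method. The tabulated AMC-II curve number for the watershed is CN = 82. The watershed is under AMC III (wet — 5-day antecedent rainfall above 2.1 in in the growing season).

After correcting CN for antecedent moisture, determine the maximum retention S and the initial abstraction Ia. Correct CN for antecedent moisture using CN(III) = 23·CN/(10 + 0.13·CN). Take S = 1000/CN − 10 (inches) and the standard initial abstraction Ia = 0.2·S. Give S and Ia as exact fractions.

Adjust CN=82 to AMC III: 23·82/(10 + 0.13·82) → 1886 ÷ (1033/50) = 94300/1033 ≈ 91.288
Max retention: S = 1000/(94300/1033) − 10 = 900/943 in (≈ 0.954 in)
Ia = 0.2S: 0.2·0.954 = 0.191 in (exactly 180/943)

S = 900/943 in ≈ 0.954 in; Ia = 180/943 in ≈ 0.191 in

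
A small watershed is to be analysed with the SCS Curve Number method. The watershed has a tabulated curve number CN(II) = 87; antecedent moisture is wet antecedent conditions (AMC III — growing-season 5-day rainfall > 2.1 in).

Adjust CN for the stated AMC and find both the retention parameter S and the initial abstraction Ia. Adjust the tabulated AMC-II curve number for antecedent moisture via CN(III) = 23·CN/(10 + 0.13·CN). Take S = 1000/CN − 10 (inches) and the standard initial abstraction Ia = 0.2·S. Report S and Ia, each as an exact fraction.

Adjust CN=87 to AMC III: 23·87/(10 + 0.13·87) → 2001 ÷ (2131/100) = 200100/2131 ≈ 93.900
S = 1000/(200100/2131) − 10 = 1300/2001 in ≈ 0.650 in
Initial abstraction Ia = S/5 = (1300/2001)/5 = 260/2001 ≈ 0.130 in

S = 1300/2001 in ≈ 0.650 in; Ia = 260/2001 in ≈ 0.130 in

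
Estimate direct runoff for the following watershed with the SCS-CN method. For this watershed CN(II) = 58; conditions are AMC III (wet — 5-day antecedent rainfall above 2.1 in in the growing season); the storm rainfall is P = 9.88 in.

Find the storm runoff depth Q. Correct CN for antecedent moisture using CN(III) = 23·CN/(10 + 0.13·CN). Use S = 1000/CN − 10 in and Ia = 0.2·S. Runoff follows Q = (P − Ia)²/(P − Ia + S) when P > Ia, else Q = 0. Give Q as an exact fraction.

Q = 23792754001/3447539575 in ≈ 6.901 in

Wet (AMC III): CN(III) = 23·58/(10 + 0.13·58) = 1334/(877/50) = 66700/877 ≈ 76.055
Retention S: 1000/CN − 10 with CN=76.055 → S = 2100/667 ≈ 3.148 in
Initial abstraction Ia = S/5 = (2100/667)/5 = 420/667 ≈ 0.630 in
Excess rainfall: 9.880 − 0.630 = 9.250 in; P > Ia so Q > 0
Q: (154249/16675)² ÷ (206749/16675) = 23792754001/3447539575 in (≈ 6.901 in)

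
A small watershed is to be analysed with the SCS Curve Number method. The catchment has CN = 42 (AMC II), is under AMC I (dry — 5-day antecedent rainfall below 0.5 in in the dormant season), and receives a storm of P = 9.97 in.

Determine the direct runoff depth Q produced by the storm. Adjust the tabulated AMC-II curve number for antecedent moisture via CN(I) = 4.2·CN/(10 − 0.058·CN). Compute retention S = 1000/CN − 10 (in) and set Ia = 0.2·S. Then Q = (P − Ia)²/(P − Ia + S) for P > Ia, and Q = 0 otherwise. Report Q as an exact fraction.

CN(I) from CN(II)=42: (4.2·42)/(10 − 0.058·42) = 44100/1891 ≈ 23.321
Retention S: 1000/CN − 10 with CN=23.321 → S = 14500/441 ≈ 32.880 in
Ia = 0.2S: 0.2·32.880 = 6.576 in (exactly 2900/441)
Excess rainfall: 9.970 − 6.576 = 3.394 in; P > Ia so Q > 0
Runoff Q = (P−Ia)²/(P−Ia+S) = (3.394)²/(3.394+32.880) = 22403204329/70545755700 ≈ 0.318 in

Q = 22403204329/70545755700 in ≈ 0.318 in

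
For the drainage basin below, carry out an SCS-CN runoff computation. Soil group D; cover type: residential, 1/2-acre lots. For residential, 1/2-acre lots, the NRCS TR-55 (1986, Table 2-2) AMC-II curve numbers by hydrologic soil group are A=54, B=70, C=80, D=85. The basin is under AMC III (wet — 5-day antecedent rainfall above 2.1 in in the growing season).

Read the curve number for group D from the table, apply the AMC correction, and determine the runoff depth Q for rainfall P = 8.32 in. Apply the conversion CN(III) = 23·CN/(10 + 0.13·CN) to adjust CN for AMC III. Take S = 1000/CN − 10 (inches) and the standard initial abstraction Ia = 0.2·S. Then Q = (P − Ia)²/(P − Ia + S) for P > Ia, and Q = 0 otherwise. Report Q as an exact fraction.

NRCS table: residential, 1/2-acre lots, soil group D → CN(II) = 85
CN(III) from CN(II)=85: (23·85)/(10 + 0.13·85) = 39100/421 ≈ 92.874
Max retention: S = 1000/(39100/421) − 10 = 300/391 in (≈ 0.767 in)
Ia = 0.2S: 0.2·0.767 = 0.153 in (exactly 60/391)
P − Ia = 8.320 − 0.153 = 79828/9775 ≈ 8.167 in (> 0, runoff occurs)
Q = (79828/9775)²/((79828/9775) + 300/391) = (6372509584/95550625)/(87328/9775) = 398281849/53351950 in ≈ 7.465 in

Q = 398281849/53351950 in ≈ 7.465 in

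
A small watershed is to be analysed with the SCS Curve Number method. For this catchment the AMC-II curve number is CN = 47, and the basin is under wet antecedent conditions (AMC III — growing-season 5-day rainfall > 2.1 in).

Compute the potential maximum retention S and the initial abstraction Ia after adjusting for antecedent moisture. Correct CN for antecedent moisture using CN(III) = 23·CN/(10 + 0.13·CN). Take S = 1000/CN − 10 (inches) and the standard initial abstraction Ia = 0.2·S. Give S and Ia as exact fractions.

S = 5300/1081 in ≈ 4.903 in; Ia = 1060/1081 in ≈ 0.981 in

CN(III) from CN(II)=47: (23·47)/(10 + 0.13·47) = 108100/1611 ≈ 67.101
Retention S: 1000/CN − 10 with CN=67.101 → S = 5300/1081 ≈ 4.903 in
Ia = 0.2S: 0.2·4.903 = 0.981 in (exactly 1060/1081)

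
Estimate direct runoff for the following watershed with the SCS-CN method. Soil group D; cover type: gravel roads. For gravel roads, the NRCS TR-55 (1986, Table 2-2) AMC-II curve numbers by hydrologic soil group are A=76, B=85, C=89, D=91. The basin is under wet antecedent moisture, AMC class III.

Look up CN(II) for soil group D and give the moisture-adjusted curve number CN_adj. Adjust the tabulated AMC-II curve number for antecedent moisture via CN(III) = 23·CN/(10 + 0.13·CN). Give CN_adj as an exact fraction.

NRCS table: gravel roads, soil group D → CN(II) = 91
Adjust CN=91 to AMC III: 23·91/(10 + 0.13·91) → 2093 ÷ (2183/100) = 209300/2183 ≈ 95.877

CN_adj = 209300/2183 ≈ 95.877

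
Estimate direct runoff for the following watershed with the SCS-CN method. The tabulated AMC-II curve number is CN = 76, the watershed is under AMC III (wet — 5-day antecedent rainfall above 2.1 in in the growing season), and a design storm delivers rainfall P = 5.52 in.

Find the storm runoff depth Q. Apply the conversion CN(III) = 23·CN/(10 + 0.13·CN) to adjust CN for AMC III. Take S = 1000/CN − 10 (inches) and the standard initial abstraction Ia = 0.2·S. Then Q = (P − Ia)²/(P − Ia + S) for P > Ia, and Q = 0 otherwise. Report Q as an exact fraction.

Adjust CN=76 to AMC III: 23·76/(10 + 0.13·76) → 1748 ÷ (497/25) = 43700/497 ≈ 87.928
Max retention: S = 1000/(43700/497) − 10 = 600/437 in (≈ 1.373 in)
Ia = 0.2·(600/437) = 120/437 in ≈ 0.275 in
P − Ia = 5.520 − 0.275 = 57306/10925 ≈ 5.245 in (> 0, runoff occurs)
Runoff Q = (P−Ia)²/(P−Ia+S) = (5.245)²/(5.245+1.373) = 182443202/43885725 ≈ 4.157 in

Q = 182443202/43885725 in ≈ 4.157 in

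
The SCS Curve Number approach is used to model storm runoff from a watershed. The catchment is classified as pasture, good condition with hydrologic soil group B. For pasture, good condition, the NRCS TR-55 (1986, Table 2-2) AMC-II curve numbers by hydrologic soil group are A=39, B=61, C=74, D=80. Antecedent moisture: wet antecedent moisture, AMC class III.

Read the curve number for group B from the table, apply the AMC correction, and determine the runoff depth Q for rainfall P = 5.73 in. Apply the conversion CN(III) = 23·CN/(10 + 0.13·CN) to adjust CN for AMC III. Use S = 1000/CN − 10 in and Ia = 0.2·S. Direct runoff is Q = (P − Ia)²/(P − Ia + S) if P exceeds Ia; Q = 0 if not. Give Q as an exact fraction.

Q = 58550932729/17395937300 in ≈ 3.366 in

NRCS table: pasture, good condition, soil group B → CN(II) = 61
Wet (AMC III): CN(III) = 23·61/(10 + 0.13·61) = 1403/(1793/100) = 140300/1793 ≈ 78.249
Retention S: 1000/CN − 10 with CN=78.249 → S = 3900/1403 ≈ 2.780 in
Initial abstraction Ia = S/5 = (3900/1403)/5 = 780/1403 ≈ 0.556 in
Since P=5.730 > Ia=0.556: effective rainfall P−Ia = 725919/140300 in
Q = (725919/140300)²/((725919/140300) + 3900/1403) = (526958394561/19684090000)/(1115919/140300) = 58550932729/17395937300 in ≈ 3.366 in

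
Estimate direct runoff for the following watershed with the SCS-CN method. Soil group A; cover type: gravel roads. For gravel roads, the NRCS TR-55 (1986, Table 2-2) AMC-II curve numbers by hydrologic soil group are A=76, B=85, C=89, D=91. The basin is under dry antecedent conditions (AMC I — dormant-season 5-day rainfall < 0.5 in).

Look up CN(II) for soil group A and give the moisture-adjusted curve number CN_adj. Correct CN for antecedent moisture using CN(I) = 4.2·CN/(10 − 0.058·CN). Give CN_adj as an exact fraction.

CN_adj = 13300/233 ≈ 57.082

NRCS table: gravel roads, soil group A → CN(II) = 76
Dry (AMC I): CN(I) = 4.2·76/(10 − 0.058·76) = (1596/5)/(699/125) = 13300/233 ≈ 57.082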